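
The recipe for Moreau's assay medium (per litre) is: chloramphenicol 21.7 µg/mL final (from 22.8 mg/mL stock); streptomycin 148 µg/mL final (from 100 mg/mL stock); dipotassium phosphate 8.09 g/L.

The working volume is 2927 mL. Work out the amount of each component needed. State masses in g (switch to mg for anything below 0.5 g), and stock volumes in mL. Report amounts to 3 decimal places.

chloramphenicol 2.786 mL; streptomycin 4.332 mL; dipotassium phosphate 23.679 g

Working volume: 2927 mL = 2.927 L.
chloramphenicol: C1V1 = C2V2 → 21.7 µg/mL × 2927 mL ÷ 22800 µg/mL = 2.786 mL
streptomycin: V = C2·V2/C1 = 148 µg/mL × 2927 mL ÷ 100000 µg/mL = 4.332 mL
dipotassium phosphate: 8.09 g/L × 2.927 L = 23.679 g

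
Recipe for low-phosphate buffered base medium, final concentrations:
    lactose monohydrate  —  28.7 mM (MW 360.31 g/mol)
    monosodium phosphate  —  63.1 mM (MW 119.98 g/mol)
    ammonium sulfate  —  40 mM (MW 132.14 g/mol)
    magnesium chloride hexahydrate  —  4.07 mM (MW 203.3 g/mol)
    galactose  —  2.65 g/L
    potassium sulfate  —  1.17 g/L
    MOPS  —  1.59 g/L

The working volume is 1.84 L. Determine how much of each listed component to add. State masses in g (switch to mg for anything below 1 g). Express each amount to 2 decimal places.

Scale factor relative to 1 L: 1.84.
lactose monohydrate: 28.7 mmol/L × 360.31 g/mol × 1.84 L ÷ 1000 = 19.03 g
monosodium phosphate: 63.1 mmol/L × 119.98 g/mol × 1.84 L ÷ 1000 = 13.93 g
ammonium sulfate: 40 mmol/L × 132.14 g/mol × 1.84 L ÷ 1000 = 9.73 g
magnesium chloride hexahydrate: 4.07 mmol/L × 203.3 g/mol × 1.84 L ÷ 1000 = 1.52 g
galactose: 2.65 g/L × 1.84 L = 4.88 g
potassium sulfate: 1.17 g/L × 1.84 L = 2.15 g
MOPS: 1.59 g/L × 1.84 L = 2.93 g

lactose monohydrate 19.03 g; monosodium phosphate 13.93 g; ammonium sulfate 9.73 g; magnesium chloride hexahydrate 1.52 g; galactose 4.88 g; potassium sulfate 2.15 g; MOPS 2.93 g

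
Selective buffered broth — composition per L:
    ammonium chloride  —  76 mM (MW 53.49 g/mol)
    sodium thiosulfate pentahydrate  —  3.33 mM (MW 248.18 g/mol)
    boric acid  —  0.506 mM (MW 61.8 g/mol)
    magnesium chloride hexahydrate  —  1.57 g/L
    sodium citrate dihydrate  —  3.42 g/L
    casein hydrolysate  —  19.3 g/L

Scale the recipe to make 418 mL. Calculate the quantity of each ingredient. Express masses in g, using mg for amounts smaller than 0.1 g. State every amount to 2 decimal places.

ammonium chloride 1.70 g; sodium thiosulfate pentahydrate 0.35 g; boric acid 13.07 mg; magnesium chloride hexahydrate 0.66 g; sodium citrate dihydrate 1.43 g; casein hydrolysate 8.07 g

Scale factor relative to 1 L: 0.418.
ammonium chloride: 76 mmol/L × 53.49 g/mol × 0.418 L ÷ 1000 = 1.70 g
sodium thiosulfate pentahydrate: 3.33 mmol/L × 248.18 g/mol × 0.418 L ÷ 1000 = 0.35 g
boric acid: 0.506 mmol/L × 61.8 mg/mmol × 0.418 L = 13.07 mg
magnesium chloride hexahydrate: 1.57 g/L × 0.418 L = 0.66 g
sodium citrate dihydrate: 3.42 g/L × 0.418 L = 1.43 g
casein hydrolysate: 19.3 g/L × 0.418 L = 8.07 g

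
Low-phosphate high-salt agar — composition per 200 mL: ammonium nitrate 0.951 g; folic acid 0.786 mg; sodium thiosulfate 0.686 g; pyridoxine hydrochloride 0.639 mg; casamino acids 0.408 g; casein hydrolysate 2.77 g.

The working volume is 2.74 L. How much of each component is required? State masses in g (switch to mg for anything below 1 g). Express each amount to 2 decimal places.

Scale factor = 2740 mL / 200 mL = 13.7.
ammonium nitrate: 0.951 g × (2740 mL / 200 mL) = 13.03 g
folic acid: 0.786 mg × (2740 mL / 200 mL) = 10.77 mg
sodium thiosulfate: 0.686 g × (2740 mL / 200 mL) = 9.40 g
pyridoxine hydrochloride: 0.639 mg × (2740 mL / 200 mL) = 8.75 mg
casamino acids: 0.408 g × (2740 mL / 200 mL) = 5.59 g
casein hydrolysate: 2.77 g × (2740 mL / 200 mL) = 37.95 g

ammonium nitrate 13.03 g; folic acid 10.77 mg; sodium thiosulfate 9.40 g; pyridoxine hydrochloride 8.75 mg; casamino acids 5.59 g; casein hydrolysate 37.95 g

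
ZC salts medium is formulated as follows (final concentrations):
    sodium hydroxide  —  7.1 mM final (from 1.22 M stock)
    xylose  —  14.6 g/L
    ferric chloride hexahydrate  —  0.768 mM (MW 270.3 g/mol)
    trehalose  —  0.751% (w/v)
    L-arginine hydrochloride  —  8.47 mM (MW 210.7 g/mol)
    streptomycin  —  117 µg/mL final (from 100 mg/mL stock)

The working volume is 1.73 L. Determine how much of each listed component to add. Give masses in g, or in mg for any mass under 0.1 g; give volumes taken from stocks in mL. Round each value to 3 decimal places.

Working volume: 1.73 L.
sodium hydroxide: C1V1 = C2V2 → 7.1 mM × 1730 mL ÷ 1220 mM = 10.068 mL
xylose: 14.6 g/L × 1.73 L = 25.258 g
ferric chloride hexahydrate: 0.768 mmol/L × 270.3 g/mol × 1.73 L ÷ 1000 = 0.359 g
trehalose: 0.751% w/v = 7.51 g/L → 7.51 × 1.73 L = 12.992 g
L-arginine hydrochloride: 8.47 mmol/L × 210.7 g/mol × 1.73 L ÷ 1000 = 3.087 g
streptomycin: V = C2·V2/C1 = 117 µg/mL × 1730 mL ÷ 100000 µg/mL = 2.024 mL

sodium hydroxide 10.068 mL; xylose 25.258 g; ferric chloride hexahydrate 0.359 g; trehalose 12.992 g; L-arginine hydrochloride 3.087 g; streptomycin 2.024 mL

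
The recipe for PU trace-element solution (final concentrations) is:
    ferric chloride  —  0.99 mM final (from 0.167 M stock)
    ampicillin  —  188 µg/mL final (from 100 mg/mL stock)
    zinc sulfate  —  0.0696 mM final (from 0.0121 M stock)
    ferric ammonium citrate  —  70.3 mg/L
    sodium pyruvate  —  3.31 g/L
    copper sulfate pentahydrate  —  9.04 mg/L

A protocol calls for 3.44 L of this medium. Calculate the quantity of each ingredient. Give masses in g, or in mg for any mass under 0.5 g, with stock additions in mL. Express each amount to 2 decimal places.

Scale factor relative to 1 L: 3.44.
ferric chloride: dilute stock: 0.99 mM × 3440 mL ÷ 167 mM = 20.39 mL
ampicillin: dilute stock: 188 µg/mL × 3440 mL ÷ 100000 µg/mL = 6.47 mL
zinc sulfate: C1V1 = C2V2 → 0.0696 mM × 3440 mL ÷ 12.1 mM = 19.79 mL
ferric ammonium citrate: 70.3 mg/L × 3.44 L = 241.83 mg
sodium pyruvate: 3.31 g/L × 3.44 L = 11.39 g
copper sulfate pentahydrate: 9.04 mg/L × 3.44 L = 31.10 mg

ferric chloride 20.39 mL; ampicillin 6.47 mL; zinc sulfate 19.79 mL; ferric ammonium citrate 241.83 mg; sodium pyruvate 11.39 g; copper sulfate pentahydrate 31.10 mg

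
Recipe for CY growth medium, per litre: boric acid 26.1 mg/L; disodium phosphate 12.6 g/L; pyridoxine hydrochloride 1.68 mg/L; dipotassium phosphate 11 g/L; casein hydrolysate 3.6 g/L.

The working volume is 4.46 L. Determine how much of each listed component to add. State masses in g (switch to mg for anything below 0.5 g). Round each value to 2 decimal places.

Working volume: 4.46 L.
boric acid: 26.1 mg/L × 4.46 L = 116.41 mg
disodium phosphate: 12.6 g/L × 4.46 L = 56.20 g
pyridoxine hydrochloride: 1.68 mg/L × 4.46 L = 7.49 mg
dipotassium phosphate: 11 g/L × 4.46 L = 49.06 g
casein hydrolysate: 3.6 g/L × 4.46 L = 16.06 g

boric acid 116.41 mg; disodium phosphate 56.20 g; pyridoxine hydrochloride 7.49 mg; dipotassium phosphate 49.06 g; casein hydrolysate 16.06 g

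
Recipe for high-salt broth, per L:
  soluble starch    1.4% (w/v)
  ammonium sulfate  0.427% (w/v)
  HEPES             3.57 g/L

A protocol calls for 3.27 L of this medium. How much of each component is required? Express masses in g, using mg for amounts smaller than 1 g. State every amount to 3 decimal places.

Scale factor relative to 1 L: 3.27.
soluble starch: 1.4 g per 100 mL × 3270 mL ÷ 100 = 45.780 g
ammonium sulfate: 0.427% w/v = 4.27 g/L → 4.27 × 3.27 L = 13.963 g
HEPES: 3.57 g/L × 3.27 L = 11.674 g

soluble starch 45.780 g; ammonium sulfate 13.963 g; HEPES 11.674 g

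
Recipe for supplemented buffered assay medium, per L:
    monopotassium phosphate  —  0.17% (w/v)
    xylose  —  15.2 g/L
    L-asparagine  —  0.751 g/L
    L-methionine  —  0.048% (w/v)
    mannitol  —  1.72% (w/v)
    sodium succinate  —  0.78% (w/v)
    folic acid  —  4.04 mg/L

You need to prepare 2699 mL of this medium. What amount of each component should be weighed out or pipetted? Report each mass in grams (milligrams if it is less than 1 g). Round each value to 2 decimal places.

monopotassium phosphate 4.59 g; xylose 41.02 g; L-asparagine 2.03 g; L-methionine 1.30 g; mannitol 46.42 g; sodium succinate 21.05 g; folic acid 10.90 mg

Working volume: 2699 mL = 2.699 L.
monopotassium phosphate: 0.17% w/v = 1.7 g/L → 1.7 × 2.699 L = 4.59 g
xylose: 15.2 g/L × 2.699 L = 41.02 g
L-asparagine: 0.751 g/L × 2.699 L = 2.03 g
L-methionine: 0.048 g per 100 mL × 2699 mL ÷ 100 = 1.30 g
mannitol: 1.72% w/v = 17.2 g/L → 17.2 × 2.699 L = 46.42 g
sodium succinate: 0.78 g per 100 mL × 2699 mL ÷ 100 = 21.05 g
folic acid: 4.04 mg/L × 2.699 L = 10.90 mg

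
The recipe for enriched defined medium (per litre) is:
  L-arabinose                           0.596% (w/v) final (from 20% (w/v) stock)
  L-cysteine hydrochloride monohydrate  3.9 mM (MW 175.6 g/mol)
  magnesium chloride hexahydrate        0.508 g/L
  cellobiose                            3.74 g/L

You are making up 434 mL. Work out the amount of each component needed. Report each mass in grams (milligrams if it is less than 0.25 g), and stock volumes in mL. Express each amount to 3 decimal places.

L-arabinose 12.933 mL; L-cysteine hydrochloride monohydrate 0.297 g; magnesium chloride hexahydrate 220.472 mg; cellobiose 1.623 g

Working volume: 434 mL = 0.434 L.
L-arabinose: dilute stock: 0.596% ÷ 20% × 434 mL = 12.933 mL
L-cysteine hydrochloride monohydrate: 3.9 mmol/L × 175.6 g/mol × 0.434 L ÷ 1000 = 0.297 g
magnesium chloride hexahydrate: 0.508 g/L × 0.434 L = 0.220472 g = 220.472 mg
cellobiose: 3.74 g/L × 0.434 L = 1.623 g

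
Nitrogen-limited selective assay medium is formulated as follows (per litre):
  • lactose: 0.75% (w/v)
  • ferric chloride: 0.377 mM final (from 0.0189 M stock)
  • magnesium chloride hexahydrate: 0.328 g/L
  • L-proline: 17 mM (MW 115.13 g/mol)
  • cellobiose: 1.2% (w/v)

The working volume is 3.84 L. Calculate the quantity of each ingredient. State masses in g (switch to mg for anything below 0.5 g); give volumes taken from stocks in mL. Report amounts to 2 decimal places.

lactose 28.80 g; ferric chloride 76.60 mL; magnesium chloride hexahydrate 1.26 g; L-proline 7.52 g; cellobiose 46.08 g

Scale factor relative to 1 L: 3.84.
lactose: 0.75 g per 100 mL × 3840 mL ÷ 100 = 28.80 g
ferric chloride: dilute stock: 0.377 mM × 3840 mL ÷ 18.9 mM = 76.60 mL
magnesium chloride hexahydrate: 0.328 g/L × 3.84 L = 1.26 g
L-proline: 17 mmol/L × 115.13 g/mol × 3.84 L ÷ 1000 = 7.52 g
cellobiose: 1.2 g per 100 mL × 3840 mL ÷ 100 = 46.08 g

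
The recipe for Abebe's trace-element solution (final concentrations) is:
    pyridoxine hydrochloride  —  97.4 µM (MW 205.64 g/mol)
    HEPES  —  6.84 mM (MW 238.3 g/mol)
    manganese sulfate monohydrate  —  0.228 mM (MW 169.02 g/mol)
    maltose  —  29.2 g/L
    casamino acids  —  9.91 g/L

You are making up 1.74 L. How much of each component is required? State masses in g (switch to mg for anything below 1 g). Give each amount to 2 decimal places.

Scale factor relative to 1 L: 1.74.
pyridoxine hydrochloride: 97.4 µmol/L × 205.64 g/mol × 1.74 L ÷ 1000 = 34.85 mg
HEPES: 6.84 mmol/L × 238.3 g/mol × 1.74 L ÷ 1000 = 2.84 g
manganese sulfate monohydrate: 0.228 mmol/L × 169.02 mg/mmol × 1.74 L = 67.05 mg
maltose: 29.2 g/L × 1.74 L = 50.81 g
casamino acids: 9.91 g/L × 1.74 L = 17.24 g

pyridoxine hydrochloride 34.85 mg; HEPES 2.84 g; manganese sulfate monohydrate 67.05 mg; maltose 50.81 g; casamino acids 17.24 g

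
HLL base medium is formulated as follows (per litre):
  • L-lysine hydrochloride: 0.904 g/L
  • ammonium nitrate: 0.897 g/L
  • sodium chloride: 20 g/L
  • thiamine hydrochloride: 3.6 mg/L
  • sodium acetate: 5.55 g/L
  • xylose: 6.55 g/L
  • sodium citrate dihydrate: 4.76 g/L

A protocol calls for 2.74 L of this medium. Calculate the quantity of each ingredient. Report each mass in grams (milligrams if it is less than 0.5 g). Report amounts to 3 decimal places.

L-lysine hydrochloride 2.477 g; ammonium nitrate 2.458 g; sodium chloride 54.800 g; thiamine hydrochloride 9.864 mg; sodium acetate 15.207 g; xylose 17.947 g; sodium citrate dihydrate 13.042 g

Scale factor relative to 1 L: 2.74.
L-lysine hydrochloride: 0.904 g/L × 2.74 L = 2.477 g
ammonium nitrate: 0.897 g/L × 2.74 L = 2.458 g
sodium chloride: 20 g/L × 2.74 L = 54.800 g
thiamine hydrochloride: 3.6 mg/L × 2.74 L = 9.864 mg
sodium acetate: 5.55 g/L × 2.74 L = 15.207 g
xylose: 6.55 g/L × 2.74 L = 17.947 g
sodium citrate dihydrate: 4.76 g/L × 2.74 L = 13.042 g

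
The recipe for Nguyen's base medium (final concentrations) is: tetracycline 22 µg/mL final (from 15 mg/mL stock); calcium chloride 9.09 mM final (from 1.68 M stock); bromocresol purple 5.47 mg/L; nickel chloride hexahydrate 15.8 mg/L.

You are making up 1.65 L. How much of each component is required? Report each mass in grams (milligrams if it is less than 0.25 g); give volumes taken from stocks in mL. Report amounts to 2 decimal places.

Scale factor relative to 1 L: 1.65.
tetracycline: C1V1 = C2V2 → 22 µg/mL × 1650 mL ÷ 15000 µg/mL = 2.42 mL
calcium chloride: dilute stock: 9.09 mM × 1650 mL ÷ 1680 mM = 8.93 mL
bromocresol purple: 5.47 mg/L × 1.65 L = 9.03 mg
nickel chloride hexahydrate: 15.8 mg/L × 1.65 L = 26.07 mg

tetracycline 2.42 mL; calcium chloride 8.93 mL; bromocresol purple 9.03 mg; nickel chloride hexahydrate 26.07 mg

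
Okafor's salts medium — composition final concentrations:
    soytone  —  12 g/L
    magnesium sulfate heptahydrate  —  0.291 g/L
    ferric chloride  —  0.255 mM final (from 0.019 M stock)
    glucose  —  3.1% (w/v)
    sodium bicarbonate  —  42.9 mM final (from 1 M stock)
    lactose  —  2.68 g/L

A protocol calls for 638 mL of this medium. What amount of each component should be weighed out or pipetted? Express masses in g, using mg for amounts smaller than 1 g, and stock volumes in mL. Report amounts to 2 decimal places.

soytone 7.66 g; magnesium sulfate heptahydrate 185.66 mg; ferric chloride 8.56 mL; glucose 19.78 g; sodium bicarbonate 27.37 mL; lactose 1.71 g

Target volume = 638 mL = 0.638 L.
soytone: 12 g/L × 0.638 L = 7.66 g
magnesium sulfate heptahydrate: 0.291 g/L × 0.638 L = 0.185658 g = 185.66 mg
ferric chloride: V = C2·V2/C1 = 0.255 mM × 638 mL ÷ 19 mM = 8.56 mL
glucose: 3.1% w/v = 31 g/L → 31 × 0.638 L = 19.78 g
sodium bicarbonate: dilute stock: 42.9 mM × 638 mL ÷ 1000 mM = 27.37 mL
lactose: 2.68 g/L × 0.638 L = 1.71 g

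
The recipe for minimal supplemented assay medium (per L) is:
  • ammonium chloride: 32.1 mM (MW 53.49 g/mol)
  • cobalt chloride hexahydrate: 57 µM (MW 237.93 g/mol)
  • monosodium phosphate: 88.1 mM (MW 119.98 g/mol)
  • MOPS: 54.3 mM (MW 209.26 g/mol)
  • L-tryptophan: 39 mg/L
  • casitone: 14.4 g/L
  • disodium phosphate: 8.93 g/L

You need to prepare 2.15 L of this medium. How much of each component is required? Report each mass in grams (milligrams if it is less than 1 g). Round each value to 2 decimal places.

Scale factor relative to 1 L: 2.15.
ammonium chloride: 32.1 mmol/L × 53.49 g/mol × 2.15 L ÷ 1000 = 3.69 g
cobalt chloride hexahydrate: 57 µmol/L × 237.93 g/mol × 2.15 L ÷ 1000 = 29.16 mg
monosodium phosphate: 88.1 mmol/L × 119.98 g/mol × 2.15 L ÷ 1000 = 22.73 g
MOPS: 54.3 mmol/L × 209.26 g/mol × 2.15 L ÷ 1000 = 24.43 g
L-tryptophan: 39 mg/L × 2.15 L = 83.85 mg
casitone: 14.4 g/L × 2.15 L = 30.96 g
disodium phosphate: 8.93 g/L × 2.15 L = 19.20 g

ammonium chloride 3.69 g; cobalt chloride hexahydrate 29.16 mg; monosodium phosphate 22.73 g; MOPS 24.43 g; L-tryptophan 83.85 mg; casitone 30.96 g; disodium phosphate 19.20 g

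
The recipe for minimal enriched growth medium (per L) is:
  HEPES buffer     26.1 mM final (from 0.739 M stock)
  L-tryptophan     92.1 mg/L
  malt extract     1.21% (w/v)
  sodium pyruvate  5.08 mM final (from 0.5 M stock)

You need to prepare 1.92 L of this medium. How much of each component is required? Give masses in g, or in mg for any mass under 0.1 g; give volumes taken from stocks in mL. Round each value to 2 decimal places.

HEPES buffer 67.81 mL; L-tryptophan 0.18 g; malt extract 23.23 g; sodium pyruvate 19.51 mL

Working volume: 1.92 L.
HEPES buffer: V = C2·V2/C1 = 26.1 mM × 1920 mL ÷ 739 mM = 67.81 mL
L-tryptophan: 92.1 mg/L × 1.92 L = 176.832 mg = 0.18 g
malt extract: 1.21% w/v = 12.1 g/L → 12.1 × 1.92 L = 23.23 g
sodium pyruvate: V = C2·V2/C1 = 5.08 mM × 1920 mL ÷ 500 mM = 19.51 mL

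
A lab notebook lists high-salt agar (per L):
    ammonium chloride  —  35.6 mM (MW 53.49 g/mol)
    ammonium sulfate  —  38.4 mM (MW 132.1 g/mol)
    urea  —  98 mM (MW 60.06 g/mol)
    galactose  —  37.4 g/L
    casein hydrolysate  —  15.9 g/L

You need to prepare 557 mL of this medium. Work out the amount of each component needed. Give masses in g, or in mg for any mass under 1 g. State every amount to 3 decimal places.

Scale factor relative to 1 L: 0.557.
ammonium chloride: 35.6 mmol/L × 53.49 g/mol × 0.557 L ÷ 1000 = 1.061 g
ammonium sulfate: 38.4 mmol/L × 132.1 g/mol × 0.557 L ÷ 1000 = 2.825 g
urea: 98 mmol/L × 60.06 g/mol × 0.557 L ÷ 1000 = 3.278 g
galactose: 37.4 g/L × 0.557 L = 20.832 g
casein hydrolysate: 15.9 g/L × 0.557 L = 8.856 g

ammonium chloride 1.061 g; ammonium sulfate 2.825 g; urea 3.278 g; galactose 20.832 g; casein hydrolysate 8.856 g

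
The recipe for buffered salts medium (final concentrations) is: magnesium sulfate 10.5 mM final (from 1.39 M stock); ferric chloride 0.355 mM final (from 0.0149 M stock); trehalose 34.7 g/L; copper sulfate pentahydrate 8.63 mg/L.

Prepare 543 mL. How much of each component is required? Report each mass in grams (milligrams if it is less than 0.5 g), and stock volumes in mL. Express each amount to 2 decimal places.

magnesium sulfate 4.10 mL; ferric chloride 12.94 mL; trehalose 18.84 g; copper sulfate pentahydrate 4.69 mg

Target volume = 543 mL = 0.543 L.
magnesium sulfate: V = C2·V2/C1 = 10.5 mM × 543 mL ÷ 1390 mM = 4.10 mL
ferric chloride: V = C2·V2/C1 = 0.355 mM × 543 mL ÷ 14.9 mM = 12.94 mL
trehalose: 34.7 g/L × 0.543 L = 18.84 g
copper sulfate pentahydrate: 8.63 mg/L × 0.543 L = 4.69 mg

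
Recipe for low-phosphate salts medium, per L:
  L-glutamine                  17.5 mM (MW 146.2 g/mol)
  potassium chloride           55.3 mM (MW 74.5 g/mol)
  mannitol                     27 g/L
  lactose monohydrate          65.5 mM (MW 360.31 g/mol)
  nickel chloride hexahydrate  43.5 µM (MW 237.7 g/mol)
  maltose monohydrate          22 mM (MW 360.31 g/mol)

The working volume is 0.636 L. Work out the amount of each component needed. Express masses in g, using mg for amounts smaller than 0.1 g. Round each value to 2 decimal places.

Scale factor relative to 1 L: 0.636.
L-glutamine: 17.5 mmol/L × 146.2 g/mol × 0.636 L ÷ 1000 = 1.63 g
potassium chloride: 55.3 mmol/L × 74.5 g/mol × 0.636 L ÷ 1000 = 2.62 g
mannitol: 27 g/L × 0.636 L = 17.17 g
lactose monohydrate: 65.5 mmol/L × 360.31 g/mol × 0.636 L ÷ 1000 = 15.01 g
nickel chloride hexahydrate: 43.5 µmol/L × 237.7 g/mol × 0.636 L ÷ 1000 = 6.58 mg
maltose monohydrate: 22 mmol/L × 360.31 g/mol × 0.636 L ÷ 1000 = 5.04 g

L-glutamine 1.63 g; potassium chloride 2.62 g; mannitol 17.17 g; lactose monohydrate 15.01 g; nickel chloride hexahydrate 6.58 mg; maltose monohydrate 5.04 g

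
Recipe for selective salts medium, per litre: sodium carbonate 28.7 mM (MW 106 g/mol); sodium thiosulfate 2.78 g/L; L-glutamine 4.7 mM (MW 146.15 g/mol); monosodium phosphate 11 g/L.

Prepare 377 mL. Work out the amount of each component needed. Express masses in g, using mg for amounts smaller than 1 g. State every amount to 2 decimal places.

sodium carbonate 1.15 g; sodium thiosulfate 1.05 g; L-glutamine 258.96 mg; monosodium phosphate 4.15 g

Scale factor relative to 1 L: 0.377.
sodium carbonate: 28.7 mmol/L × 106 g/mol × 0.377 L ÷ 1000 = 1.15 g
sodium thiosulfate: 2.78 g/L × 0.377 L = 1.05 g
L-glutamine: 4.7 mmol/L × 146.15 mg/mmol × 0.377 L = 258.96 mg
monosodium phosphate: 11 g/L × 0.377 L = 4.15 g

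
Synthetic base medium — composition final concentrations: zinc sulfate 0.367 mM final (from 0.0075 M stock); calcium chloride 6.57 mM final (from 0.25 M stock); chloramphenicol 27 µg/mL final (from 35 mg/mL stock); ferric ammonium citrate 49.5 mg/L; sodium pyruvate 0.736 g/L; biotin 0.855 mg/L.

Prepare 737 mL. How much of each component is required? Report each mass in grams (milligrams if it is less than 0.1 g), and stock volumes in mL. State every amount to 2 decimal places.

Working volume: 737 mL = 0.737 L.
zinc sulfate: dilute stock: 0.367 mM × 737 mL ÷ 7.5 mM = 36.06 mL
calcium chloride: C1V1 = C2V2 → 6.57 mM × 737 mL ÷ 250 mM = 19.37 mL
chloramphenicol: dilute stock: 27 µg/mL × 737 mL ÷ 35000 µg/mL = 0.57 mL
ferric ammonium citrate: 49.5 mg/L × 0.737 L = 36.48 mg
sodium pyruvate: 0.736 g/L × 0.737 L = 0.54 g
biotin: 0.855 mg/L × 0.737 L = 0.63 mg

zinc sulfate 36.06 mL; calcium chloride 19.37 mL; chloramphenicol 0.57 mL; ferric ammonium citrate 36.48 mg; sodium pyruvate 0.54 g; biotin 0.63 mg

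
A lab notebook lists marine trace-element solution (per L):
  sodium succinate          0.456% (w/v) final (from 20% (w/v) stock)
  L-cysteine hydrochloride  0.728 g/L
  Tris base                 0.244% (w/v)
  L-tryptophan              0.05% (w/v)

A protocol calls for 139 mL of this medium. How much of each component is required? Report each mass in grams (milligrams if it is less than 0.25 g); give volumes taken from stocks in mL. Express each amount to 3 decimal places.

sodium succinate 3.169 mL; L-cysteine hydrochloride 101.192 mg; Tris base 0.339 g; L-tryptophan 69.500 mg

Scale factor relative to 1 L: 0.139.
sodium succinate: C1V1 = C2V2 → 0.456% ÷ 20% × 139 mL = 3.169 mL
L-cysteine hydrochloride: 0.728 g/L × 0.139 L = 0.101192 g = 101.192 mg
Tris base: 0.244 g per 100 mL × 139 mL ÷ 100 = 0.339 g
L-tryptophan: 0.05 g per 100 mL × 139 mL ÷ 100 = 0.0695 g = 69.500 mg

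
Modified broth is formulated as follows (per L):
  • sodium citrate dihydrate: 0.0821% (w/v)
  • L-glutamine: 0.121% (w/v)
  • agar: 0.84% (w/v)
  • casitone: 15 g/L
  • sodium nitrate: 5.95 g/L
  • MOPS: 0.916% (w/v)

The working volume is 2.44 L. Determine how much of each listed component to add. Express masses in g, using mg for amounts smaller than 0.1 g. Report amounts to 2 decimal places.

sodium citrate dihydrate 2.00 g; L-glutamine 2.95 g; agar 20.50 g; casitone 36.60 g; sodium nitrate 14.52 g; MOPS 22.35 g

Scale factor relative to 1 L: 2.44.
sodium citrate dihydrate: 0.0821% w/v = 0.821 g/L → 0.821 × 2.44 L = 2.00 g
L-glutamine: 0.121% w/v = 1.21 g/L → 1.21 × 2.44 L = 2.95 g
agar: 0.84 g per 100 mL × 2440 mL ÷ 100 = 20.50 g
casitone: 15 g/L × 2.44 L = 36.60 g
sodium nitrate: 5.95 g/L × 2.44 L = 14.52 g
MOPS: 0.916 g per 100 mL × 2440 mL ÷ 100 = 22.35 g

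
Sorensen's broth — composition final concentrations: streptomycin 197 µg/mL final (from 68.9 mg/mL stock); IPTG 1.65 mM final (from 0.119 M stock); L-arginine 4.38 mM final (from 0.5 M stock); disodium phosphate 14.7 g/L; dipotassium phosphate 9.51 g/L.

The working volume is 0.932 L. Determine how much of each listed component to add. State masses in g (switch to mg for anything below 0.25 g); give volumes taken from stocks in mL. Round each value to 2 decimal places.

Working volume: 0.932 L.
streptomycin: dilute stock: 197 µg/mL × 932 mL ÷ 68900 µg/mL = 2.66 mL
IPTG: C1V1 = C2V2 → 1.65 mM × 932 mL ÷ 119 mM = 12.92 mL
L-arginine: C1V1 = C2V2 → 4.38 mM × 932 mL ÷ 500 mM = 8.16 mL
disodium phosphate: 14.7 g/L × 0.932 L = 13.70 g
dipotassium phosphate: 9.51 g/L × 0.932 L = 8.86 g

streptomycin 2.66 mL; IPTG 12.92 mL; L-arginine 8.16 mL; disodium phosphate 13.70 g; dipotassium phosphate 8.86 g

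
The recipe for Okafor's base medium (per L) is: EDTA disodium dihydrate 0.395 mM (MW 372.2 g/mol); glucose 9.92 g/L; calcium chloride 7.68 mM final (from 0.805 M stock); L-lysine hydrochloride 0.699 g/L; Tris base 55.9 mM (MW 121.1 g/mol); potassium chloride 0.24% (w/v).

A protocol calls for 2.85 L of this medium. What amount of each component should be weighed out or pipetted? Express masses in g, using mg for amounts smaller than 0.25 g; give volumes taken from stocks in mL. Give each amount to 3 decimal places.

EDTA disodium dihydrate 0.419 g; glucose 28.272 g; calcium chloride 27.190 mL; L-lysine hydrochloride 1.992 g; Tris base 19.293 g; potassium chloride 6.840 g

Working volume: 2.85 L.
EDTA disodium dihydrate: 0.395 mmol/L × 372.2 g/mol × 2.85 L ÷ 1000 = 0.419 g
glucose: 9.92 g/L × 2.85 L = 28.272 g
calcium chloride: C1V1 = C2V2 → 7.68 mM × 2850 mL ÷ 805 mM = 27.190 mL
L-lysine hydrochloride: 0.699 g/L × 2.85 L = 1.992 g
Tris base: 55.9 mmol/L × 121.1 g/mol × 2.85 L ÷ 1000 = 19.293 g
potassium chloride: 0.24 g per 100 mL × 2850 mL ÷ 100 = 6.840 g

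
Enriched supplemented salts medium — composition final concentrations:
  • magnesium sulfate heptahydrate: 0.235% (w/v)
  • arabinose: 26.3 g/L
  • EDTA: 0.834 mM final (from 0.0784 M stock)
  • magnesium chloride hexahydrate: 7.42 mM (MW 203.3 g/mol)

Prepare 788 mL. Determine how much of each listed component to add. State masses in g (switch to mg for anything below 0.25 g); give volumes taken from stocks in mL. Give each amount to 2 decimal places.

magnesium sulfate heptahydrate 1.85 g; arabinose 20.72 g; EDTA 8.38 mL; magnesium chloride hexahydrate 1.19 g

Target volume = 788 mL = 0.788 L.
magnesium sulfate heptahydrate: 0.235 g per 100 mL × 788 mL ÷ 100 = 1.85 g
arabinose: 26.3 g/L × 0.788 L = 20.72 g
EDTA: V = C2·V2/C1 = 0.834 mM × 788 mL ÷ 78.4 mM = 8.38 mL
magnesium chloride hexahydrate: 7.42 mmol/L × 203.3 g/mol × 0.788 L ÷ 1000 = 1.19 g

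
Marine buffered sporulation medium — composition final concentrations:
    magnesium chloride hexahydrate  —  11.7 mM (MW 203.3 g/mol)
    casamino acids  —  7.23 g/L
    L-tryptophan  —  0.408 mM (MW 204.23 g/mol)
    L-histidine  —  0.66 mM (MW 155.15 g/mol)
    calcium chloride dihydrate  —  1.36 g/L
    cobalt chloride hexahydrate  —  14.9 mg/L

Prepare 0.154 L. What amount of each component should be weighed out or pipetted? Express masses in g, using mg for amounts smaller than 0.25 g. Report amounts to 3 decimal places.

magnesium chloride hexahydrate 0.366 g; casamino acids 1.113 g; L-tryptophan 12.832 mg; L-histidine 15.769 mg; calcium chloride dihydrate 209.440 mg; cobalt chloride hexahydrate 2.295 mg

Working volume: 0.154 L.
magnesium chloride hexahydrate: 11.7 mmol/L × 203.3 g/mol × 0.154 L ÷ 1000 = 0.366 g
casamino acids: 7.23 g/L × 0.154 L = 1.113 g
L-tryptophan: 0.408 mmol/L × 204.23 mg/mmol × 0.154 L = 12.832 mg
L-histidine: 0.66 mmol/L × 155.15 mg/mmol × 0.154 L = 15.769 mg
calcium chloride dihydrate: 1.36 g/L × 0.154 L = 0.20944 g = 209.440 mg
cobalt chloride hexahydrate: 14.9 mg/L × 0.154 L = 2.295 mg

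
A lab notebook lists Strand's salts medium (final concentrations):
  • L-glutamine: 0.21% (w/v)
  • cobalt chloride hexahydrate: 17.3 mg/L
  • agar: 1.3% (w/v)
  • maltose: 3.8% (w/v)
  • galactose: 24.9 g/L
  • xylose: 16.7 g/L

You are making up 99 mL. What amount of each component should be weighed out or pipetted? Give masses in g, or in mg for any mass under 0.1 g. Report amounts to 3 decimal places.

L-glutamine 0.208 g; cobalt chloride hexahydrate 1.713 mg; agar 1.287 g; maltose 3.762 g; galactose 2.465 g; xylose 1.653 g

Target volume = 99 mL = 0.099 L.
L-glutamine: 0.21 g per 100 mL × 99 mL ÷ 100 = 0.208 g
cobalt chloride hexahydrate: 17.3 mg/L × 0.099 L = 1.713 mg
agar: 1.3% w/v = 13 g/L → 13 × 0.099 L = 1.287 g
maltose: 3.8% w/v = 38 g/L → 38 × 0.099 L = 3.762 g
galactose: 24.9 g/L × 0.099 L = 2.465 g
xylose: 16.7 g/L × 0.099 L = 1.653 g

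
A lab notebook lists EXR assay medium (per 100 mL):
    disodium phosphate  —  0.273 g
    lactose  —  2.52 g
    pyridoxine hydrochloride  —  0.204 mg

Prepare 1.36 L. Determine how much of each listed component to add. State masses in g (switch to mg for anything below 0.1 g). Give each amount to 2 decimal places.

disodium phosphate 3.71 g; lactose 34.27 g; pyridoxine hydrochloride 2.77 mg

Ratio of target to recipe volume: 1360 / 100 = 13.6.
disodium phosphate: 0.273 g × (1360 mL / 100 mL) = 3.71 g
lactose: 2.52 g × (1360 mL / 100 mL) = 34.27 g
pyridoxine hydrochloride: 0.204 mg × (1360 mL / 100 mL) = 2.77 mg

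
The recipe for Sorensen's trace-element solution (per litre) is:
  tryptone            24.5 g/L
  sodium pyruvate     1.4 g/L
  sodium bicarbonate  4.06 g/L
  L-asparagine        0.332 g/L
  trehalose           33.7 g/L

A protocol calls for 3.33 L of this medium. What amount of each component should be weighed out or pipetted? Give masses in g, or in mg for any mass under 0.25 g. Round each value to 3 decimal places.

Scale factor relative to 1 L: 3.33.
tryptone: 24.5 g/L × 3.33 L = 81.585 g
sodium pyruvate: 1.4 g/L × 3.33 L = 4.662 g
sodium bicarbonate: 4.06 g/L × 3.33 L = 13.520 g
L-asparagine: 0.332 g/L × 3.33 L = 1.106 g
trehalose: 33.7 g/L × 3.33 L = 112.221 g

tryptone 81.585 g; sodium pyruvate 4.662 g; sodium bicarbonate 13.520 g; L-asparagine 1.106 g; trehalose 112.221 g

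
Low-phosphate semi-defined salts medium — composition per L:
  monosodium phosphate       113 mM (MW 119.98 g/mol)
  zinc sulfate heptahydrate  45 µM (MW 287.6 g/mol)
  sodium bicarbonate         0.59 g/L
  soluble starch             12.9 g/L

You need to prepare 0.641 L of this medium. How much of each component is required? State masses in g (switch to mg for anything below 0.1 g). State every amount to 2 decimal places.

monosodium phosphate 8.69 g; zinc sulfate heptahydrate 8.30 mg; sodium bicarbonate 0.38 g; soluble starch 8.27 g

Working volume: 0.641 L.
monosodium phosphate: 113 mmol/L × 119.98 g/mol × 0.641 L ÷ 1000 = 8.69 g
zinc sulfate heptahydrate: 45 µmol/L × 287.6 g/mol × 0.641 L ÷ 1000 = 8.30 mg
sodium bicarbonate: 0.59 g/L × 0.641 L = 0.38 g
soluble starch: 12.9 g/L × 0.641 L = 8.27 g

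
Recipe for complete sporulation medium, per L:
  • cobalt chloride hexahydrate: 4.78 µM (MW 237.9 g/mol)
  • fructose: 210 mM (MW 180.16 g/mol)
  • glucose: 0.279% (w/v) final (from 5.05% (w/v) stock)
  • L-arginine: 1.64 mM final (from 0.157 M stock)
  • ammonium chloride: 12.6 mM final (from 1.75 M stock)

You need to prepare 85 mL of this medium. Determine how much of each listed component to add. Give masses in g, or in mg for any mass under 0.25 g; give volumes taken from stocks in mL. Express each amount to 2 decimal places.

Working volume: 85 mL = 0.085 L.
cobalt chloride hexahydrate: 4.78 µmol/L × 237.9 g/mol × 0.085 L ÷ 1000 = 0.10 mg
fructose: 210 mmol/L × 180.16 g/mol × 0.085 L ÷ 1000 = 3.22 g
glucose: C1V1 = C2V2 → 0.279% ÷ 5.05% × 85 mL = 4.70 mL
L-arginine: V = C2·V2/C1 = 1.64 mM × 85 mL ÷ 157 mM = 0.89 mL
ammonium chloride: dilute stock: 12.6 mM × 85 mL ÷ 1750 mM = 0.61 mL

cobalt chloride hexahydrate 0.10 mg; fructose 3.22 g; glucose 4.70 mL; L-arginine 0.89 mL; ammonium chloride 0.61 mL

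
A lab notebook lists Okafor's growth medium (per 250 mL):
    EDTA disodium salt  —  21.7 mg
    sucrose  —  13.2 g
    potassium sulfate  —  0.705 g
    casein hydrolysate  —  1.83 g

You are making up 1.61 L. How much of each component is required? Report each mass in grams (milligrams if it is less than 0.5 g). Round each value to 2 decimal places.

EDTA disodium salt 139.75 mg; sucrose 85.01 g; potassium sulfate 4.54 g; casein hydrolysate 11.79 g

Ratio of target to recipe volume: 1610 / 250 = 6.44.
EDTA disodium salt: 21.7 mg × (1610 mL / 250 mL) = 139.75 mg
sucrose: 13.2 g × (1610 mL / 250 mL) = 85.01 g
potassium sulfate: 0.705 g × (1610 mL / 250 mL) = 4.54 g
casein hydrolysate: 1.83 g × (1610 mL / 250 mL) = 11.79 g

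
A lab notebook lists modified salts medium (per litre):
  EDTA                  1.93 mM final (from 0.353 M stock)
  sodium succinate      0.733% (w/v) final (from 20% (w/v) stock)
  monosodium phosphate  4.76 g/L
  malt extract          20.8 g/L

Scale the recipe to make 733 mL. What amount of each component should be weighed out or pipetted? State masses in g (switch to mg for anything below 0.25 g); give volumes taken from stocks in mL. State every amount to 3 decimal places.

Working volume: 733 mL = 0.733 L.
EDTA: dilute stock: 1.93 mM × 733 mL ÷ 353 mM = 4.008 mL
sodium succinate: dilute stock: 0.733% ÷ 20% × 733 mL = 26.864 mL
monosodium phosphate: 4.76 g/L × 0.733 L = 3.489 g
malt extract: 20.8 g/L × 0.733 L = 15.246 g

EDTA 4.008 mL; sodium succinate 26.864 mL; monosodium phosphate 3.489 g; malt extract 15.246 g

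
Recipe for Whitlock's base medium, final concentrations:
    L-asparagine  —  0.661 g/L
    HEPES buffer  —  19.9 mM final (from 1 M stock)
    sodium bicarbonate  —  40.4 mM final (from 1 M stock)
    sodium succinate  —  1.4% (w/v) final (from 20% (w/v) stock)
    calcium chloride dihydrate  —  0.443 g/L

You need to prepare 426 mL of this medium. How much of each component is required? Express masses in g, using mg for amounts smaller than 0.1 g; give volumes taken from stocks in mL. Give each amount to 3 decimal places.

Working volume: 426 mL = 0.426 L.
L-asparagine: 0.661 g/L × 0.426 L = 0.282 g
HEPES buffer: dilute stock: 19.9 mM × 426 mL ÷ 1000 mM = 8.477 mL
sodium bicarbonate: dilute stock: 40.4 mM × 426 mL ÷ 1000 mM = 17.210 mL
sodium succinate: V = C2·V2/C1 = 1.4% ÷ 20% × 426 mL = 29.820 mL
calcium chloride dihydrate: 0.443 g/L × 0.426 L = 0.189 g

L-asparagine 0.282 g; HEPES buffer 8.477 mL; sodium bicarbonate 17.210 mL; sodium succinate 29.820 mL; calcium chloride dihydrate 0.189 g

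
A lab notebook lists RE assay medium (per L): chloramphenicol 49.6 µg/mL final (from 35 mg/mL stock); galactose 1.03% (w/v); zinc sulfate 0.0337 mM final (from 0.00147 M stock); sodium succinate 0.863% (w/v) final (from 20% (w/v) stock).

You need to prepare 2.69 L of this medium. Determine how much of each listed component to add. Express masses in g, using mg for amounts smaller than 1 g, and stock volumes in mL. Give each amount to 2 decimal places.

Scale factor relative to 1 L: 2.69.
chloramphenicol: C1V1 = C2V2 → 49.6 µg/mL × 2690 mL ÷ 35000 µg/mL = 3.81 mL
galactose: 1.03 g per 100 mL × 2690 mL ÷ 100 = 27.71 g
zinc sulfate: C1V1 = C2V2 → 0.0337 mM × 2690 mL ÷ 1.47 mM = 61.67 mL
sodium succinate: C1V1 = C2V2 → 0.863% ÷ 20% × 2690 mL = 116.07 mL

chloramphenicol 3.81 mL; galactose 27.71 g; zinc sulfate 61.67 mL; sodium succinate 116.07 mL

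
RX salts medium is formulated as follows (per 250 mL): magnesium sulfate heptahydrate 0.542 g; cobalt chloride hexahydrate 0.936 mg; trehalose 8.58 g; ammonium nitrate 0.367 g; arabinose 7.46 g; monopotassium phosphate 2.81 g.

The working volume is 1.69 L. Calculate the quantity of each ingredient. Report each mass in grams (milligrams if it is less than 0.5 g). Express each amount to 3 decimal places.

magnesium sulfate heptahydrate 3.664 g; cobalt chloride hexahydrate 6.327 mg; trehalose 58.001 g; ammonium nitrate 2.481 g; arabinose 50.430 g; monopotassium phosphate 18.996 g

Ratio of target to recipe volume: 1690 / 250 = 6.76.
magnesium sulfate heptahydrate: 0.542 g × (1690 mL / 250 mL) = 3.664 g
cobalt chloride hexahydrate: 0.936 mg × (1690 mL / 250 mL) = 6.327 mg
trehalose: 8.58 g × (1690 mL / 250 mL) = 58.001 g
ammonium nitrate: 0.367 g × (1690 mL / 250 mL) = 2.481 g
arabinose: 7.46 g × (1690 mL / 250 mL) = 50.430 g
monopotassium phosphate: 2.81 g × (1690 mL / 250 mL) = 18.996 g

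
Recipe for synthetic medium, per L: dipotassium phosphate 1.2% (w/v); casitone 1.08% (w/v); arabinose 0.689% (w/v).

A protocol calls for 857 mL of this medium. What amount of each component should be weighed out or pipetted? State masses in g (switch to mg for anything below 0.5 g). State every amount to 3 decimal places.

Target volume = 857 mL = 0.857 L.
dipotassium phosphate: 1.2 g per 100 mL × 857 mL ÷ 100 = 10.284 g
casitone: 1.08 g per 100 mL × 857 mL ÷ 100 = 9.256 g
arabinose: 0.689% w/v = 6.89 g/L → 6.89 × 0.857 L = 5.905 g

dipotassium phosphate 10.284 g; casitone 9.256 g; arabinose 5.905 g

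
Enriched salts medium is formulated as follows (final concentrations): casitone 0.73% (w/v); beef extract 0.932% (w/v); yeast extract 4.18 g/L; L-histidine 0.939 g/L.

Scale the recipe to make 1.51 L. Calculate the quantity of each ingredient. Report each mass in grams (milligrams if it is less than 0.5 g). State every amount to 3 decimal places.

casitone 11.023 g; beef extract 14.073 g; yeast extract 6.312 g; L-histidine 1.418 g

Scale factor relative to 1 L: 1.51.
casitone: 0.73% w/v = 7.3 g/L → 7.3 × 1.51 L = 11.023 g
beef extract: 0.932 g per 100 mL × 1510 mL ÷ 100 = 14.073 g
yeast extract: 4.18 g/L × 1.51 L = 6.312 g
L-histidine: 0.939 g/L × 1.51 L = 1.418 g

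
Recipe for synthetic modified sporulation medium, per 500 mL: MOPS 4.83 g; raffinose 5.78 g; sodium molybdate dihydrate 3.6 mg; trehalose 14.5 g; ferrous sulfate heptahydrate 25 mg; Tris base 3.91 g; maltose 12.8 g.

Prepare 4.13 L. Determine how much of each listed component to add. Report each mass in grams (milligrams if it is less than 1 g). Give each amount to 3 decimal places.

MOPS 39.896 g; raffinose 47.743 g; sodium molybdate dihydrate 29.736 mg; trehalose 119.770 g; ferrous sulfate heptahydrate 206.500 mg; Tris base 32.297 g; maltose 105.728 g

Ratio of target to recipe volume: 4130 / 500 = 8.26.
MOPS: 4.83 g × (4130 mL / 500 mL) = 39.896 g
raffinose: 5.78 g × (4130 mL / 500 mL) = 47.743 g
sodium molybdate dihydrate: 3.6 mg × (4130 mL / 500 mL) = 29.736 mg
trehalose: 14.5 g × (4130 mL / 500 mL) = 119.770 g
ferrous sulfate heptahydrate: 25 mg × (4130 mL / 500 mL) = 206.500 mg
Tris base: 3.91 g × (4130 mL / 500 mL) = 32.297 g
maltose: 12.8 g × (4130 mL / 500 mL) = 105.728 g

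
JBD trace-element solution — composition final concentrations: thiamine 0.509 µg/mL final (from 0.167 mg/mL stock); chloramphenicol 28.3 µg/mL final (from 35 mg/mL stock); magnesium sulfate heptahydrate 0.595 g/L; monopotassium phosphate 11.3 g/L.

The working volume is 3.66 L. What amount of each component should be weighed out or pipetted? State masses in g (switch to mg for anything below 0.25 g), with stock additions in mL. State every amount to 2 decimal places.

Working volume: 3.66 L.
thiamine: V = C2·V2/C1 = 0.509 µg/mL × 3660 mL ÷ 167 µg/mL = 11.16 mL
chloramphenicol: V = C2·V2/C1 = 28.3 µg/mL × 3660 mL ÷ 35000 µg/mL = 2.96 mL
magnesium sulfate heptahydrate: 0.595 g/L × 3.66 L = 2.18 g
monopotassium phosphate: 11.3 g/L × 3.66 L = 41.36 g

thiamine 11.16 mL; chloramphenicol 2.96 mL; magnesium sulfate heptahydrate 2.18 g; monopotassium phosphate 41.36 g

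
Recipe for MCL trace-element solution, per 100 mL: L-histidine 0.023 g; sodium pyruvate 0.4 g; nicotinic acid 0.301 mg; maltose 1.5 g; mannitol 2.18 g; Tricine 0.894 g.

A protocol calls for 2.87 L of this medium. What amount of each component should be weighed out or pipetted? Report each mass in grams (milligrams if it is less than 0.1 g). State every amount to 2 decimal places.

L-histidine 0.66 g; sodium pyruvate 11.48 g; nicotinic acid 8.64 mg; maltose 43.05 g; mannitol 62.57 g; Tricine 25.66 g

Ratio of target to recipe volume: 2870 / 100 = 28.7.
L-histidine: 0.023 g × (2870 mL / 100 mL) = 0.66 g
sodium pyruvate: 0.4 g × (2870 mL / 100 mL) = 11.48 g
nicotinic acid: 0.301 mg × (2870 mL / 100 mL) = 8.64 mg
maltose: 1.5 g × (2870 mL / 100 mL) = 43.05 g
mannitol: 2.18 g × (2870 mL / 100 mL) = 62.57 g
Tricine: 0.894 g × (2870 mL / 100 mL) = 25.66 g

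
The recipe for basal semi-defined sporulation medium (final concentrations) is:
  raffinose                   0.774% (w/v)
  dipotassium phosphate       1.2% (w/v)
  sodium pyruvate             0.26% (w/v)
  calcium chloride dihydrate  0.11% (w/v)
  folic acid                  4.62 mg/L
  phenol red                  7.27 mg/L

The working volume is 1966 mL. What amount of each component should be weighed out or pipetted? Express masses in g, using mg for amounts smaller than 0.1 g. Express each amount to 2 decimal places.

raffinose 15.22 g; dipotassium phosphate 23.59 g; sodium pyruvate 5.11 g; calcium chloride dihydrate 2.16 g; folic acid 9.08 mg; phenol red 14.29 mg

Target volume = 1966 mL = 1.966 L.
raffinose: 0.774% w/v = 7.74 g/L → 7.74 × 1.966 L = 15.22 g
dipotassium phosphate: 1.2 g per 100 mL × 1966 mL ÷ 100 = 23.59 g
sodium pyruvate: 0.26% w/v = 2.6 g/L → 2.6 × 1.966 L = 5.11 g
calcium chloride dihydrate: 0.11 g per 100 mL × 1966 mL ÷ 100 = 2.16 g
folic acid: 4.62 mg/L × 1.966 L = 9.08 mg
phenol red: 7.27 mg/L × 1.966 L = 14.29 mg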